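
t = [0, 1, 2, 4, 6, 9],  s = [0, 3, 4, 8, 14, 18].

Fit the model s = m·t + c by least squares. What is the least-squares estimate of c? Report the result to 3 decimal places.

The normal equations are: 138·m + 22·c = 289;  22·m + 6·c = 47.
det = 138·6 − 22² = 344.
m = (289·6 − 22·47)/344 = 175/86; c = (138·47 − 22·289)/344 = 16/43.

c = 0.372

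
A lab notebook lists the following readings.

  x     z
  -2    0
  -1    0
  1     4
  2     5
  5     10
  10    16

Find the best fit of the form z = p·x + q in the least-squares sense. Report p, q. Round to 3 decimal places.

p = 1.400, q = 2.333

MᵀM·[p, q]ᵀ = Mᵀz reads: 135·p + 15·q = 224;  15·p + 6·q = 35.
det = 135·6 − 15² = 585.
p = (224·6 − 15·35)/585 = 7/5; q = (135·35 − 15·224)/585 = 7/3.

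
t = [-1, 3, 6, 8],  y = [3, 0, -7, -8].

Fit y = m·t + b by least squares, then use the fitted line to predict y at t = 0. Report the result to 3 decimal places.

Compute the Gram sums: Σt·t = 110, Σt = 16, Σ1 = 4.
For Aᵀy: Σt·y = -109, Σy = -12.
AᵀA·[m, b]ᵀ = Aᵀy becomes [[110, 16]; [16, 4]]·[m, b]ᵀ = [-109, -12]ᵀ.
Determinant 110·4 − 16² = 184.
m = ((-109)·4 − 16·(-12))/184 = -61/46; b = (110·(-12) − 16·(-109))/184 = 53/23.
At t = 0: ŷ = (-61/46)·(0) + (53/23)·(1) = 53/23.

ŷ = 2.304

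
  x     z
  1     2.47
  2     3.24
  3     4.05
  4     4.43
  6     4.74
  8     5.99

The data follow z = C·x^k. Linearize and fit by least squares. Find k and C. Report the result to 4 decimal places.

k = 0.4048, C = 2.4840

Let Y = ln z. Fitting Y = k·ln x + ln C by least squares:
XᵀX = [[11.1437, 7.0493]; [7.0493, 6]], rhs = [10.9253, 8.3130]ᵀ  (here Σln x = 7.0493, Σ(ln x)² = 11.1437, Σln z = 8.3130, Σln x·ln z = 10.9253).
Slope k = (n·Σln x·ln z − Σln x·Σln z)/(n·Σ(ln x)² − (Σln x)²) = (6·10.9253 − 7.0493·8.3130)/17.1702 = 0.40483; ln C = (Σln z − k·Σln x)/n = 0.90988, so C = exp(0.90988) = 2.48402.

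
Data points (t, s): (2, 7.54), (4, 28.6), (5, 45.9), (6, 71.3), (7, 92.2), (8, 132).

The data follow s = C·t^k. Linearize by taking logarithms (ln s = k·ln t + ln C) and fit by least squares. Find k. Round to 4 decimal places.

k = 2.0511

Let Y = ln s. Fitting Y = k·ln t + ln C by least squares:
Sums: Σln t = 9.5060, Σ(ln t)² = 16.3136, Σln s = 22.8738, Σln t·ln s = 38.8096.
Normal system: [[16.3136, 9.5060]; [9.5060, 6]]·[k, ln C]ᵀ = [38.8096, 22.8738]ᵀ.
Solving (det = 7.5177): k = 2.05110, ln C = 0.56267.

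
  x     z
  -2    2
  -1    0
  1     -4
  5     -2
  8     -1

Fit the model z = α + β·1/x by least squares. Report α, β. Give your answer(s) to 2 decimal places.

The normal system AᵀA·[α, β]ᵀ = Aᵀz is [[5, -7/40]; [-7/40, 3689/1600]]·[α, β]ᵀ = [-5, -221/40]ᵀ.
det = 5·(3689/1600) − (-7/40)² = 4599/400.
α = ((-5)·(3689/1600) − (-7/40)·(-221/40))/(4599/400) = -238/219; β = (5·(-221/40) − (-7/40)·(-5))/(4599/400) = -3800/1533.

α = -1.09, β = -2.48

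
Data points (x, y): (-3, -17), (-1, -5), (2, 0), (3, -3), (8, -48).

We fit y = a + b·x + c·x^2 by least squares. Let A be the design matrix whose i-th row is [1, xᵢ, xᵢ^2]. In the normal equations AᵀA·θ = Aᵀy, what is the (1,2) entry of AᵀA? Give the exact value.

Row 1 ↔ basis 1, column 2 ↔ basis x, so (AᵀA)_{1,2} = Σᵢ x = (1)·(-3) + (1)·(-1) + (1)·(2) + (1)·(3) + (1)·(8) = 9.

9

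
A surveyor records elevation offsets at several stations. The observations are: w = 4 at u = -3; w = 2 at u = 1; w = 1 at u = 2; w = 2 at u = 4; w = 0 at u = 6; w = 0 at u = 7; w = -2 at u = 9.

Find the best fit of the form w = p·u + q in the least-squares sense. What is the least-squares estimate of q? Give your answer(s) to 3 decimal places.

With design matrix M, MᵀM = [[196, 26]; [26, 7]] and Mᵀw = [-18, 7]ᵀ.
Determinant 196·7 − 26² = 696.
p = ((-18)·7 − 26·7)/696 = -77/174; q = (196·7 − 26·(-18))/696 = 230/87.

q = 2.644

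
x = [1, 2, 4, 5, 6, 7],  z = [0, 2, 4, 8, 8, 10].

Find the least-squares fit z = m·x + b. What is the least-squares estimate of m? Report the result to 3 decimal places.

m = 1.665

Setting ∂/∂m … = 0 gives: 131·m + 25·b = 178;  25·m + 6·b = 32.
(Σx·x = 131, Σx = 25, Σ1 = 6, Σx·z = 178, Σz = 32.)
Δ = 131·6 − 25² = 161.
m = (178·6 − 25·32)/161 = 268/161; b = (131·32 − 25·178)/161 = -258/161.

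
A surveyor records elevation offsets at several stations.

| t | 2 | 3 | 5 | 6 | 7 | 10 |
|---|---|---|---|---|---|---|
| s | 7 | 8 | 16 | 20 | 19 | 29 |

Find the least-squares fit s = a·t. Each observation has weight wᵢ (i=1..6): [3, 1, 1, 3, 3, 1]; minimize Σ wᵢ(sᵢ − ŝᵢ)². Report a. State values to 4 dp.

a = 2.9800

Entries of AᵀWA: Σwᵢ·t·t = 401.
For AᵀWs: Σwᵢ·t·s = 1195.
a = 1195/401 = 2.98005.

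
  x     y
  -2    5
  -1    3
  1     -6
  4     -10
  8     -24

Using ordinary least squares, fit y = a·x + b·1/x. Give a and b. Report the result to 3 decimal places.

a = -2.850, b = -1.181

From the data, Σx·x = 86, Σx·1/x = 5, Σ1/x·1/x = 149/64.
For Aᵀy: Σx·y = -251, Σ1/x·y = -17.
So AᵀA·[a, b]ᵀ = Aᵀy: [[86, 5]; [5, 149/64]]·[a, b]ᵀ = [-251, -17]ᵀ.
Δ = 86·(149/64) − 5² = 5607/32.
a = ((-251)·(149/64) − 5·(-17))/(5607/32) = -3551/1246; b = (86·(-17) − 5·(-251))/(5607/32) = -736/623.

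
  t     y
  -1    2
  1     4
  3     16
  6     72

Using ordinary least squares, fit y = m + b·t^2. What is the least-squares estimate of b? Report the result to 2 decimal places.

b = 1.98

Sums needed: Σ1 = 4, Σt^2 = 47, Σt^2·t^2 = 1379.
And Σy = 94, Σt^2·y = 2742.
So XᵀX·[m, b]ᵀ = Xᵀy: [[4, 47]; [47, 1379]]·[m, b]ᵀ = [94, 2742]ᵀ.
Eliminating b: 1379·(row 1) − 47·(row 2) gives 3307·m = 1379·94 − 47·2742 = 752, so m = 752/3307.
Then b = (2742 − 47·(752/3307))/1379 = 6550/3307.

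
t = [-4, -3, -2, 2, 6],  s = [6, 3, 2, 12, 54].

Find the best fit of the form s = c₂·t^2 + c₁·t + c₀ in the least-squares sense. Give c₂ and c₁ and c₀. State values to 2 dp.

The normal system MᵀM·[c₂, c₁, c₀]ᵀ = Mᵀs is [[1665, 125, 69]; [125, 69, -1]; [69, -1, 5]]·[c₂, c₁, c₀]ᵀ = [2123, 311, 77]ᵀ.
Solving the 3×3 system (Gaussian elimination) gives c₂ = 34564/37219, c₁ = 106843/37219, c₀ = 16794/5317.

c₂ = 0.93, c₁ = 2.87, c₀ = 3.16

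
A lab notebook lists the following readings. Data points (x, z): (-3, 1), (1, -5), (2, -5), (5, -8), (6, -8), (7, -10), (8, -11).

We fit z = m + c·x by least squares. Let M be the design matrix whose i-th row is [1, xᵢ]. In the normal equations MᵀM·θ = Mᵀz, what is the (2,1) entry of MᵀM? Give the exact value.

Row 2 ↔ basis x, column 1 ↔ basis 1, so (MᵀM)_{2,1} = Σᵢ x = (-3)·(1) + (1)·(1) + (2)·(1) + (5)·(1) + (6)·(1) + (7)·(1) + (8)·(1) = 26.

26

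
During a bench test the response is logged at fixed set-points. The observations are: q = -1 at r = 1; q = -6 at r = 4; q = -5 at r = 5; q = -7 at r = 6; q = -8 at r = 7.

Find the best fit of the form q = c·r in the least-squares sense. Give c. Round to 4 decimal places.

Forming MᵀM = [[127]] and Mᵀq = [-148]ᵀ gives MᵀM·[c]ᵀ = Mᵀq.
c = (-148)/127 = -1.16535.

c = -1.1654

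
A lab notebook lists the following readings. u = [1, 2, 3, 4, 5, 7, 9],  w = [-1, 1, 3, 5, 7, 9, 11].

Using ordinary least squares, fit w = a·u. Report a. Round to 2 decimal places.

a = 1.23

Entries of AᵀA: Σu·u = 185.
For Aᵀw: Σu·w = 227.
AᵀA·[a]ᵀ = Aᵀw becomes [[185]]·[a]ᵀ = [227]ᵀ.
Hence a = 227 / 185 ≈ 1.22703.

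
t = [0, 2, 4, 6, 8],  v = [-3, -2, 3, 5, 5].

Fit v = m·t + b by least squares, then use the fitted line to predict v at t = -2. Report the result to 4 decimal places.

v̂ = -5.3000

From the data, Σt·t = 120, Σt = 20, Σ1 = 5.
Moment sums: Σt·v = 78, Σv = 8.
Normal equations: [[120, 20]; [20, 5]]·[m, b]ᵀ = [78, 8]ᵀ.
Determinant 120·5 − 20² = 200.
m = (78·5 − 20·8)/200 = 23/20; b = (120·8 − 20·78)/200 = -3.
At t = -2: v̂ = (23/20)·(-2) + (-3)·(1) = -53/10.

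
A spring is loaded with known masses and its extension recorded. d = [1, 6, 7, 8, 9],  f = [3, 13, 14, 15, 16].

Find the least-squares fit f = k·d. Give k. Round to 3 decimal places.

Forming MᵀM = [[231]] and Mᵀf = [443]ᵀ gives MᵀM·[k]ᵀ = Mᵀf.
k = 443/231 = 1.91775.

k = 1.918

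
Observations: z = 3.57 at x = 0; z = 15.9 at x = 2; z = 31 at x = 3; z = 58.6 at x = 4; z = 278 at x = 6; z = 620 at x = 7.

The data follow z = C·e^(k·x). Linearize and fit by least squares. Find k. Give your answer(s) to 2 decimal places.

Linearized form: ln z = k·x + ln C. From the 6 transformed points,
XᵀX = [[114.0000, 22.0000]; [22.0000, 6]], rhs = [110.8913, 23.6009]ᵀ  (here Σx = 22.0000, Σ(x)² = 114.0000, Σln z = 23.6009, Σx·ln z = 110.8913).
Solving (det = 200.0000): k = 0.73063, ln C = 1.25450.

k = 0.73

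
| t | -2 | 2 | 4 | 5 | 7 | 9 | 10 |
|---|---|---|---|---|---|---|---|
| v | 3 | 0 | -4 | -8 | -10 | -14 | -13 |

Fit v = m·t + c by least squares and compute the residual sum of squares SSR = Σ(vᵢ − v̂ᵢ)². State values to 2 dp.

SSR = 11.68

Forming AᵀA = [[279, 35]; [35, 7]] and Aᵀv = [-388, -46]ᵀ gives AᵀA·[m, c]ᵀ = Aᵀv.
Δ = 279·7 − 35² = 728.
m = ((-388)·7 − 35·(-46))/728 = -79/52; c = (279·(-46) − 35·(-388))/728 = 373/364.
Residuals: -387/364, 733/364, 383/364, -10/7, -71/182, -123/91, 425/364; SSR = 2125/182.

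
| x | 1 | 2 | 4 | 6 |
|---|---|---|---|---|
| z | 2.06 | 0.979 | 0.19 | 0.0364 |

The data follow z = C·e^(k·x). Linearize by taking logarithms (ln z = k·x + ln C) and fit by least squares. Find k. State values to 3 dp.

k = -0.811

Taking logs, ln z = k·x + ln C, so regress ln z on x.
Σx = 13.0000, Σ(x)² = 57.0000, Σln z = -4.2724, Σx·ln z = -25.8418.
Normal system: [[57.0000, 13.0000]; [13.0000, 4]]·[k, ln C]ᵀ = [-25.8418, -4.2724]ᵀ.
Slope k = (n·Σx·ln z − Σx·Σln z)/(n·Σ(x)² − (Σx)²) = (4·-25.8418 − 13.0000·-4.2724)/59.0000 = -0.81060; ln C = (Σln z − k·Σx)/n = 1.56635.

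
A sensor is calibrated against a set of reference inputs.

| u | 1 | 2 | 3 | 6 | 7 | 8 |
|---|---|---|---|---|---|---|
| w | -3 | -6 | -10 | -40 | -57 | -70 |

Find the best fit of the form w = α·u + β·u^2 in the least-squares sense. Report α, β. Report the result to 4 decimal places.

α = -0.6843, β = -1.0230

Compute the Gram sums: Σu·u = 163, Σu·u^2 = 1107, Σu^2·u^2 = 7891.
Right-hand side: Σu·w = -1244, Σu^2·w = -8830.
So XᵀX·[α, β]ᵀ = Xᵀw: [[163, 1107]; [1107, 7891]]·[α, β]ᵀ = [-1244, -8830]ᵀ.
Eliminating β: 7891·(row 1) − 1107·(row 2) gives 60784·α = 7891·(-1244) − 1107·(-8830) = -41594, so α = -20797/30392.
Then β = ((-8830) − 1107·(-20797/30392))/7891 = -31091/30392.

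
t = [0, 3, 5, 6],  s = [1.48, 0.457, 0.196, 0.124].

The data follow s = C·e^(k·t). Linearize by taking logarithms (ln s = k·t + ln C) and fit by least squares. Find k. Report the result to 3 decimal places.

k = -0.412

Taking logs, ln s = k·t + ln C, so regress ln s on t.
Σt = 14.0000, Σ(t)² = 70.0000, Σln s = -4.1081, Σt·ln s = -23.0223.
Equations: 70.0000·k + 14.0000·ln C = -23.0223;  14.0000·k + 4·ln C = -4.1081.
Solving (det = 84.0000): k = -0.41161, ln C = 0.41359.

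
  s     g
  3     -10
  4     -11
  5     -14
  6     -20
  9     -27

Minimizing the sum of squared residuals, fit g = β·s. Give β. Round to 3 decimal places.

β = -3.036

AᵀA·[β]ᵀ = Aᵀg reads: 167·β = -507.
β = (-507)/167 = -3.03593.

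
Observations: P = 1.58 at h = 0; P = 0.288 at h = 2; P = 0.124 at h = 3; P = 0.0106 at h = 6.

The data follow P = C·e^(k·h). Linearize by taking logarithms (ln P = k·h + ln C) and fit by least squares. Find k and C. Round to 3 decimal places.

k = -0.833, C = 1.547

With ln Pᵢ as the transformed response and hᵢ as the regressor:
Σh = 11.0000, Σ(h)² = 49.0000, Σln P = -7.4217, Σh·ln P = -36.0334.
Normal system: [[49.0000, 11.0000]; [11.0000, 4]]·[k, ln C]ᵀ = [-36.0334, -7.4217]ᵀ.
Solving (det = 75.0000): k = -0.83326, ln C = 0.43603, so C = exp(0.43603) = 1.54655.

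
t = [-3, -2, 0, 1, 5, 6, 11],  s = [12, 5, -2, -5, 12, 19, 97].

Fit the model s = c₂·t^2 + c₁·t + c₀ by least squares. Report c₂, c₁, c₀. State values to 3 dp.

c₂ = 1.028, c₁ = -2.206, c₀ = -3.389

Forming XᵀX = [[16660, 1638, 196]; [1638, 196, 18]; [196, 18, 7]] and Xᵀs = [12844, 1190, 138]ᵀ gives XᵀX·[c₂, c₁, c₀]ᵀ = Xᵀs.
Solving the 3×3 system (Gaussian elimination) gives c₂ = 695419/676641, c₁ = -10156/4603, c₀ = -327610/96663.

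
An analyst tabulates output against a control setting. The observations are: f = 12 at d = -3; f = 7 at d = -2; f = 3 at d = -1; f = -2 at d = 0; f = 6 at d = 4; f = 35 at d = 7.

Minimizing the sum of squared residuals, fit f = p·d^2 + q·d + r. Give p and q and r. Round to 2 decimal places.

From the data, Σd^2·d^2 = 2755, Σd^2·d = 371, Σd^2 = 79, Σd·d = 79, Σd = 5, Σ1 = 6.
Right-hand side: Σd^2·f = 1950, Σd·f = 216, Σf = 61.
Normal equations: [[2755, 371, 79]; [371, 79, 5]; [79, 5, 6]]·[p, q, r]ᵀ = [1950, 216, 61]ᵀ.
Solving the 3×3 system (Gaussian elimination) gives p = 17709/17600, q = -33371/17600, r = -13213/8800.

p = 1.01, q = -1.90, r = -1.50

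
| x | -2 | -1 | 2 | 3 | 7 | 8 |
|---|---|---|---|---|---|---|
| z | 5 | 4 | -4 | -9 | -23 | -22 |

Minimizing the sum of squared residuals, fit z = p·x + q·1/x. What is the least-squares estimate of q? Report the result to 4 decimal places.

The normal system MᵀM·[p, q]ᵀ = Mᵀz is [[131, 6]; [6, 46489/28224]]·[p, q]ᵀ = [-386, -491/28]ᵀ.
Δ = 131·(46489/28224) − 6² = 5073995/28224.
p = ((-386)·(46489/28224) − 6·(-491/28))/(5073995/28224) = -14975186/5073995; q = (131·(-491/28) − 6·(-386))/(5073995/28224) = 531216/5073995.

q = 0.1047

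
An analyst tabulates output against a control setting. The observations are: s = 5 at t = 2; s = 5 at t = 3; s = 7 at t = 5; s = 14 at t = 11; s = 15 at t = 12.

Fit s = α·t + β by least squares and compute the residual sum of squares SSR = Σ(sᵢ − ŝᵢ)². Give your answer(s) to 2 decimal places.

Sums needed: Σt·t = 303, Σt = 33, Σ1 = 5.
And Σt·s = 394, Σs = 46.
So MᵀM·[α, β]ᵀ = Mᵀs: [[303, 33]; [33, 5]]·[α, β]ᵀ = [394, 46]ᵀ.
Eliminating β: 5·(row 1) − 33·(row 2) gives 426·α = 5·394 − 33·46 = 452, so α = 226/213.
Then β = (46 − 33·(226/213))/5 = 156/71.
Residuals: 145/213, -27/71, -107/213, 28/213, 5/71; SSR = 188/213.

SSR = 0.88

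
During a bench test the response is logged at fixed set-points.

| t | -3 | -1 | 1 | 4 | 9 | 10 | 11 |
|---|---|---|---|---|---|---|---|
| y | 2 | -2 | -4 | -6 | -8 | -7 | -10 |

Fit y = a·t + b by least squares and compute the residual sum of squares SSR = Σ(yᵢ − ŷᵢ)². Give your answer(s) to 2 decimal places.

SSR = 11.20

Sums needed: Σt·t = 329, Σt = 31, Σ1 = 7.
For Xᵀy: Σt·y = -284, Σy = -35.
So XᵀX·[a, b]ᵀ = Xᵀy: [[329, 31]; [31, 7]]·[a, b]ᵀ = [-284, -35]ᵀ.
det = 329·7 − 31² = 1342.
a = ((-284)·7 − 31·(-35))/1342 = -903/1342; b = (329·(-35) − 31·(-284))/1342 = -2711/1342.
Residuals: 1343/671, -438/671, -877/671, -1729/1342, 51/671, 2347/1342, -388/671; SSR = 15029/1342.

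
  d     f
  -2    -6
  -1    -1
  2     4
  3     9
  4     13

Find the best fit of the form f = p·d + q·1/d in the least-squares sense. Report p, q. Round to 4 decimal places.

Setting ∂/∂p … = 0 gives: 34·p + 5·q = 100;  5·p + (241/144)·q = 49/4.
Eliminating q: (241/144)·(row 1) − 5·(row 2) gives (2297/72)·p = (241/144)·100 − 5·(49/4) = 955/9, so p = 7640/2297.
Then q = ((49/4) − 5·(7640/2297))/(241/144) = -6012/2297.

p = 3.3261, q = -2.6173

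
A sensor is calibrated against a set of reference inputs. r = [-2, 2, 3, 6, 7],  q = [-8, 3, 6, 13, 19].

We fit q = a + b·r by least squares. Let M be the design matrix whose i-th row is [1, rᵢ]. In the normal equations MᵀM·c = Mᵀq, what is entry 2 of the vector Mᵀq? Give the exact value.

251

Entry 2 ↔ basis r, so (Mᵀq)_{2} = Σᵢ (r)·qᵢ = (-2)·(-8) + (2)·(3) + (3)·(6) + (6)·(13) + (7)·(19) = 251.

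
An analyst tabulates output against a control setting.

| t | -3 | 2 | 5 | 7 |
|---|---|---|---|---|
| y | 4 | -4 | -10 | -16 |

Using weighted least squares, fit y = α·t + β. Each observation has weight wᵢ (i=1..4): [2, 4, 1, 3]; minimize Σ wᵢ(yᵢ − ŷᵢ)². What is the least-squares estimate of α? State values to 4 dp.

Entries of MᵀWM: Σwᵢ·t·t = 206, Σwᵢ·t = 28, Σwᵢ·1 = 10.
And Σwᵢ·t·y = -442, Σwᵢ·y = -66.
MᵀWM·[α, β]ᵀ = MᵀWy becomes [[206, 28]; [28, 10]]·[α, β]ᵀ = [-442, -66]ᵀ.
Eliminating β: 10·(row 1) − 28·(row 2) gives 1276·α = 10·(-442) − 28·(-66) = -2572, so α = -643/319.
Then β = ((-66) − 28·(-643/319))/10 = -305/319.

α = -2.0157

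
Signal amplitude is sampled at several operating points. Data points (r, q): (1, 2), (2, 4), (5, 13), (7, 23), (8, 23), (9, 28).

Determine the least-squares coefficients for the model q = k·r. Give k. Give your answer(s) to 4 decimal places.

Forming XᵀX = [[224]] and Xᵀq = [672]ᵀ gives XᵀX·[k]ᵀ = Xᵀq.
k = 672/224 = 3.

k = 3.0000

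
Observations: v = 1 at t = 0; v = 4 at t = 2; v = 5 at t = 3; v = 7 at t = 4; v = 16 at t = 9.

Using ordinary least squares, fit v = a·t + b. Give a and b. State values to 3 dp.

Setting ∂/∂a … = 0 gives: 110·a + 18·b = 195;  18·a + 5·b = 33.
det = 110·5 − 18² = 226.
a = (195·5 − 18·33)/226 = 381/226; b = (110·33 − 18·195)/226 = 60/113.

a = 1.686, b = 0.531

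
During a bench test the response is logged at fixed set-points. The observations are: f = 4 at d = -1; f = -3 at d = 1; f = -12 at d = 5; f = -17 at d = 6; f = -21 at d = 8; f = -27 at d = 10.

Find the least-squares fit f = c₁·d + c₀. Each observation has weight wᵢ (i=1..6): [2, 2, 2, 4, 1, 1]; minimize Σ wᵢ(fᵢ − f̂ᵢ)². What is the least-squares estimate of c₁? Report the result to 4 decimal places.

c₁ = -2.7951

MᵀWM·[c₁, c₀]ᵀ = MᵀWf reads: 362·c₁ + 52·c₀ = -980;  52·c₁ + 12·c₀ = -138.
Determinant 362·12 − 52² = 1640.
c₁ = ((-980)·12 − 52·(-138))/1640 = -573/205; c₀ = (362·(-138) − 52·(-980))/1640 = 251/410.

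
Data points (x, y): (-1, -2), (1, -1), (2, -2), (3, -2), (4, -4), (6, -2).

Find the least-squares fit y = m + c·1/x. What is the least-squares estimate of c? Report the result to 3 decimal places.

c = 0.323

Normal-equation sums: Σ1 = 6, Σ1/x = 5/4, Σ1/x·1/x = 353/144.
Right-hand side: Σy = -13, Σ1/x·y = -2.
Δ = 6·(353/144) − (5/4)² = 631/48.
m = ((-13)·(353/144) − (5/4)·(-2))/(631/48) = -4229/1893; c = (6·(-2) − (5/4)·(-13))/(631/48) = 204/631.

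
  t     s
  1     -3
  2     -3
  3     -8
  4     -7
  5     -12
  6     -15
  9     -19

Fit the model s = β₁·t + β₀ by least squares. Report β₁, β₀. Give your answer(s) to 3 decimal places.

With design matrix M, MᵀM = [[172, 30]; [30, 7]] and Mᵀs = [-382, -67]ᵀ.
Eliminating β₀: 7·(row 1) − 30·(row 2) gives 304·β₁ = 7·(-382) − 30·(-67) = -664, so β₁ = -83/38.
Then β₀ = ((-67) − 30·(-83/38))/7 = -4/19.

β₁ = -2.184, β₀ = -0.211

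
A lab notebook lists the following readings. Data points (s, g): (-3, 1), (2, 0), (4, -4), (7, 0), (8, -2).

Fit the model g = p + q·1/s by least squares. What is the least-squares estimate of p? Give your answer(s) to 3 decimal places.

Normal-equation sums: Σ1 = 5, Σ1/s = 115/168, Σ1/s·1/s = 12973/28224.
For Aᵀg: Σg = -5, Σ1/s·g = -19/12.
Normal equations: [[5, 115/168]; [115/168, 12973/28224]]·[p, q]ᵀ = [-5, -19/12]ᵀ.
Eliminating q: (12973/28224)·(row 1) − (115/168)·(row 2) gives (6455/3528)·p = (12973/28224)·(-5) − (115/168)·(-19/12) = -11425/9408, so p = -6855/10328.
Then q = ((-19/12) − (115/168)·(-6855/10328))/(12973/28224) = -3171/1291.

p = -0.664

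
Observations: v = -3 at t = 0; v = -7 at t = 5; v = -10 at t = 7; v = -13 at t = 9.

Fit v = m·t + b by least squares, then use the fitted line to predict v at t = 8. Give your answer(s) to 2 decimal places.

v̂ = -11.25

Normal-equation sums: Σt·t = 155, Σt = 21, Σ1 = 4.
Right-hand side: Σt·v = -222, Σv = -33.
Δ = 155·4 − 21² = 179.
m = ((-222)·4 − 21·(-33))/179 = -195/179; b = (155·(-33) − 21·(-222))/179 = -453/179.
At t = 8: v̂ = (-195/179)·(8) + (-453/179)·(1) = -2013/179.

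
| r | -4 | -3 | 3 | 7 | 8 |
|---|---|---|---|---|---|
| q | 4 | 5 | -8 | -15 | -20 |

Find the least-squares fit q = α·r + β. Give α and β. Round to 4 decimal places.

α = -1.9967, β = -2.4072

Normal-equation sums: Σr·r = 147, Σr = 11, Σ1 = 5.
For Mᵀq: Σr·q = -320, Σq = -34.
Normal equations: [[147, 11]; [11, 5]]·[α, β]ᵀ = [-320, -34]ᵀ.
Determinant 147·5 − 11² = 614.
α = ((-320)·5 − 11·(-34))/614 = -613/307; β = (147·(-34) − 11·(-320))/614 = -739/307.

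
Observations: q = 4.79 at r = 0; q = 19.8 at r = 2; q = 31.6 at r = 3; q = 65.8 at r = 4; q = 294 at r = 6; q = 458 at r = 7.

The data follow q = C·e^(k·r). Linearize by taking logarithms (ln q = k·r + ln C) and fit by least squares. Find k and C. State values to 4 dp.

With ln qᵢ as the transformed response and rᵢ as the regressor:
XᵀX = [[114.0000, 22.0000]; [22.0000, 6]], rhs = [110.0669, 24.0024]ᵀ  (here Σr = 22.0000, Σ(r)² = 114.0000, Σln q = 24.0024, Σr·ln q = 110.0669).
Slope k = (n·Σr·ln q − Σr·Σln q)/(n·Σ(r)² − (Σr)²) = (6·110.0669 − 22.0000·24.0024)/200.0000 = 0.66174; ln C = (Σln q − k·Σr)/n = 1.57403, so C = exp(1.57403) = 4.82607.

k = 0.6617, C = 4.8261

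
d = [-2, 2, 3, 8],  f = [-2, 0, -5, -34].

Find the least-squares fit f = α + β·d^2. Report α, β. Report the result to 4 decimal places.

α = 0.7766, β = -0.5445

From the data, Σ1 = 4, Σd^2 = 81, Σd^2·d^2 = 4209.
Right-hand side: Σf = -41, Σd^2·f = -2229.
Normal equations: [[4, 81]; [81, 4209]]·[α, β]ᵀ = [-41, -2229]ᵀ.
det = 4·4209 − 81² = 10275.
α = ((-41)·4209 − 81·(-2229))/10275 = 532/685; β = (4·(-2229) − 81·(-41))/10275 = -373/685.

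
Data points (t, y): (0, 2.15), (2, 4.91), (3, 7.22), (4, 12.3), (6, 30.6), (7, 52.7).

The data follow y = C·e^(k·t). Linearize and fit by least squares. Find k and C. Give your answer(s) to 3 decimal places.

Taking logs, ln y = k·t + ln C, so regress ln y on t.
AᵀA = [[114.0000, 22.0000]; [22.0000, 6]], rhs = [67.4298, 14.2288]ᵀ  (here Σt = 22.0000, Σ(t)² = 114.0000, Σln y = 14.2288, Σt·ln y = 67.4298).
Slope k = (n·Σt·ln y − Σt·Σln y)/(n·Σ(t)² − (Σt)²) = (6·67.4298 − 22.0000·14.2288)/200.0000 = 0.45773; ln C = (Σln y − k·Σt)/n = 0.69314, so C = exp(0.69314) = 1.99999.

k = 0.458, C = 2.000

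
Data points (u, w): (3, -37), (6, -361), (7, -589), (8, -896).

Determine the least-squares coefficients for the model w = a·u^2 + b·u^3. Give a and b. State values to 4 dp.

a = 1.8624, b = -1.9828

Entries of XᵀX: Σu^2·u^2 = 7874, Σu^2·u^3 = 57594, Σu^3·u^3 = 427178.
For Xᵀw: Σu^2·w = -99534, Σu^3·w = -739754.
Normal equations: [[7874, 57594]; [57594, 427178]]·[a, b]ᵀ = [-99534, -739754]ᵀ.
Eliminating b: 427178·(row 1) − 57594·(row 2) gives 46530736·a = 427178·(-99534) − 57594·(-739754) = 86656824, so a = 10832103/5816342.
Then b = ((-739754) − 57594·(10832103/5816342))/427178 = -11532725/5816342.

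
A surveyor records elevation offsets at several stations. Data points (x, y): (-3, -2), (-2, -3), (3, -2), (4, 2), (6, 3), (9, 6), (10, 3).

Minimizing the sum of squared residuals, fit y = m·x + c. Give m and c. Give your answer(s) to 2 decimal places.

m = 0.59, c = -1.28

Normal-equation sums: Σx·x = 255, Σx = 27, Σ1 = 7.
Right-hand side: Σx·y = 116, Σy = 7.
Normal equations: [[255, 27]; [27, 7]]·[m, c]ᵀ = [116, 7]ᵀ.
Δ = 255·7 − 27² = 1056.
m = (116·7 − 27·7)/1056 = 623/1056; c = (255·7 − 27·116)/1056 = -449/352.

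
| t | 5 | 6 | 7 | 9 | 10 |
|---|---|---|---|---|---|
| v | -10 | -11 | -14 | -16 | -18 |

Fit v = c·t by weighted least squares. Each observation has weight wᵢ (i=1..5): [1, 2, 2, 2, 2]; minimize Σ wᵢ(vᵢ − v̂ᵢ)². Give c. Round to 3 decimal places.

Setting ∂/∂c … = 0 gives: 557·c = -1026.
(Σwᵢ·t·t = 557, Σwᵢ·t·v = -1026.)
c = (-1026)/557 = -1.84201.

c = -1.842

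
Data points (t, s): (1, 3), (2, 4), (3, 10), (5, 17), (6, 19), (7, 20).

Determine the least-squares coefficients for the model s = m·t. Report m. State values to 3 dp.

m = 3.065

With design matrix A, AᵀA = [[124]] and Aᵀs = [380]ᵀ.
Hence m = 380 / 124 ≈ 3.06452.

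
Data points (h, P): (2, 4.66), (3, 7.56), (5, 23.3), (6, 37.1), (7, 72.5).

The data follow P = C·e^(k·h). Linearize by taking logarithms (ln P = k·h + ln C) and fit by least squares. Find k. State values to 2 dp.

Let Y = ln P. Fitting Y = k·h + ln C by least squares:
Σh = 23.0000, Σ(h)² = 123.0000, Σln P = 14.6075, Σh·ln P = 76.5557.
Normal system: [[123.0000, 23.0000]; [23.0000, 5]]·[k, ln C]ᵀ = [76.5557, 14.6075]ᵀ.
Slope k = (n·Σh·ln P − Σh·Σln P)/(n·Σ(h)² − (Σh)²) = (5·76.5557 − 23.0000·14.6075)/86.0000 = 0.54425; ln C = (Σln P − k·Σh)/n = 0.41798.

k = 0.54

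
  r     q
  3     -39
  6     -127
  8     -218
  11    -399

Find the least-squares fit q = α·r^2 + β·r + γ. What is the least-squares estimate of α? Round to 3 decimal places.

Sums needed: Σr^2·r^2 = 20114, Σr^2·r = 2086, Σr^2 = 230, Σr·r = 230, Σr = 28, Σ1 = 4.
Right-hand side: Σr^2·q = -67154, Σr·q = -7012, Σq = -783.
Inverting the 3×3 Gram matrix, [α, β, γ]ᵀ = [-31/10, -277/170, -518/85]ᵀ.

α = -3.100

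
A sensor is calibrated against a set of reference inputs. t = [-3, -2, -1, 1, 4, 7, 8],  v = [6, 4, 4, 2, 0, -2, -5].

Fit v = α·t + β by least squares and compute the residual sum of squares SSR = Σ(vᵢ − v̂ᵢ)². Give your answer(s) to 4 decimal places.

SSR = 3.2217

Sums needed: Σt·t = 144, Σt = 14, Σ1 = 7.
For Mᵀv: Σt·v = -82, Σv = 9.
So MᵀM·[α, β]ᵀ = Mᵀv: [[144, 14]; [14, 7]]·[α, β]ᵀ = [-82, 9]ᵀ.
det = 144·7 − 14² = 812.
α = ((-82)·7 − 14·9)/812 = -25/29; β = (144·9 − 14·(-82))/812 = 611/203.
Residuals: 82/203, -149/203, 26/203, -30/203, 89/203, 208/203, -226/203; SSR = 654/203.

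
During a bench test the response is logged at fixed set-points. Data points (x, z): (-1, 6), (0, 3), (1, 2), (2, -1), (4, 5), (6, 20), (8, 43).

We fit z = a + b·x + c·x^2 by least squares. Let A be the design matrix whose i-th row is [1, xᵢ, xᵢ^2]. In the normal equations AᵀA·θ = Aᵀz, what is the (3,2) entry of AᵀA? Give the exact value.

800

Row 3 ↔ basis x^2, column 2 ↔ basis x, so (AᵀA)_{3,2} = Σᵢ (x^2)·(x) = (1)·(-1) + (0)·(0) + (1)·(1) + (4)·(2) + (16)·(4) + (36)·(6) + (64)·(8) = 800.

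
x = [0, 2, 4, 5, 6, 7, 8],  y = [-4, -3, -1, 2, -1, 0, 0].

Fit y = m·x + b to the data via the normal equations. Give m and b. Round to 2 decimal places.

m = 0.54, b = -3.49

Setting ∂/∂m … = 0 gives: 194·m + 32·b = -6;  32·m + 7·b = -7.
(Σx·x = 194, Σx = 32, Σ1 = 7, Σx·y = -6, Σy = -7.)
det = 194·7 − 32² = 334.
m = ((-6)·7 − 32·(-7))/334 = 91/167; b = (194·(-7) − 32·(-6))/334 = -583/167.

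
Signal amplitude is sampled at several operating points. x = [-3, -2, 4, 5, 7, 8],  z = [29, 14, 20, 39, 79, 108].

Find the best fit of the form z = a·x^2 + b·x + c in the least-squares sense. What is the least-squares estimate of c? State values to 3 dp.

c = 0.552

MᵀM·[a, b, c]ᵀ = Mᵀz reads: 7475·a + 1009·b + 167·c = 12395;  1009·a + 167·b + 19·c = 1577;  167·a + 19·b + 6·c = 289.
(Σx^2·x^2 = 7475, Σx^2·x = 1009, Σx^2 = 167, Σx·x = 167, Σx = 19, Σ1 = 6, Σx^2·z = 12395, Σx·z = 1577, Σz = 289.)
Row-reducing yields a = 220589/107160, b = -327589/107160, c = 9863/17860.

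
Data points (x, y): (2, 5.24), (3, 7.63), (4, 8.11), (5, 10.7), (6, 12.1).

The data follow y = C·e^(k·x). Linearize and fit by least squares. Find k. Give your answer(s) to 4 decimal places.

Linearized form: ln y = k·x + ln C. From the 5 transformed points,
Σx = 20.0000, Σ(x)² = 90.0000, Σln y = 10.6450, Σx·ln y = 44.5917.
Normal system: [[90.0000, 20.0000]; [20.0000, 5]]·[k, ln C]ᵀ = [44.5917, 10.6450]ᵀ.
Solving (det = 50.0000): k = 0.20119, ln C = 1.32422.

k = 0.2012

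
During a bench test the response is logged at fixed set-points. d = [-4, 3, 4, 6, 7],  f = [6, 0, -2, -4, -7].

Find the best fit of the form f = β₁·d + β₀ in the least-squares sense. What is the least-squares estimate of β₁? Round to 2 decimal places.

Entries of XᵀX: Σd·d = 126, Σd = 16, Σ1 = 5.
Moment sums: Σd·f = -105, Σf = -7.
Normal equations: [[126, 16]; [16, 5]]·[β₁, β₀]ᵀ = [-105, -7]ᵀ.
Eliminating β₀: 5·(row 1) − 16·(row 2) gives 374·β₁ = 5·(-105) − 16·(-7) = -413, so β₁ = -413/374.
Then β₀ = ((-7) − 16·(-413/374))/5 = 399/187.

β₁ = -1.10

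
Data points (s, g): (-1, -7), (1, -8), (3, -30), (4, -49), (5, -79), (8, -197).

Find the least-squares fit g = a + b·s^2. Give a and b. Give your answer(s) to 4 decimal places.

a = -3.3464, b = -3.0166

Sums needed: Σ1 = 6, Σs^2 = 116, Σs^2·s^2 = 5060.
And Σg = -370, Σs^2·g = -15652.
So XᵀX·[a, b]ᵀ = Xᵀg: [[6, 116]; [116, 5060]]·[a, b]ᵀ = [-370, -15652]ᵀ.
Δ = 6·5060 − 116² = 16904.
a = ((-370)·5060 − 116·(-15652))/16904 = -7071/2113; b = (6·(-15652) − 116·(-370))/16904 = -6374/2113.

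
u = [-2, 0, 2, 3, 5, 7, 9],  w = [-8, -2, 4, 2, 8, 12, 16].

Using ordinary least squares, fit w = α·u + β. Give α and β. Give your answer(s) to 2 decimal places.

α = 2.10, β = -2.62

The normal system MᵀM·[α, β]ᵀ = Mᵀw is [[172, 24]; [24, 7]]·[α, β]ᵀ = [298, 32]ᵀ.
det = 172·7 − 24² = 628.
α = (298·7 − 24·32)/628 = 659/314; β = (172·32 − 24·298)/628 = -412/157.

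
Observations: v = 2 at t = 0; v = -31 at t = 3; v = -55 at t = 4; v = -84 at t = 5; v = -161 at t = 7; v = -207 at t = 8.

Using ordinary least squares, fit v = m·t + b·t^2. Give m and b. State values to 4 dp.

With design matrix M, MᵀM = [[163, 1071]; [1071, 7459]] and Mᵀv = [-3516, -24396]ᵀ.
Δ = 163·7459 − 1071² = 68776.
m = ((-3516)·7459 − 1071·(-24396))/68776 = -12216/8597; b = (163·(-24396) − 1071·(-3516))/68776 = -26364/8597.

m = -1.4210, b = -3.0667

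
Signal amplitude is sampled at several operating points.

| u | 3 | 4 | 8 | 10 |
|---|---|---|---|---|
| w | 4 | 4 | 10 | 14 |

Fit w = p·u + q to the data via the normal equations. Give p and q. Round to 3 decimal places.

p = 1.466, q = -1.160

From the data, Σu·u = 189, Σu = 25, Σ1 = 4.
Right-hand side: Σu·w = 248, Σw = 32.
So MᵀM·[p, q]ᵀ = Mᵀw: [[189, 25]; [25, 4]]·[p, q]ᵀ = [248, 32]ᵀ.
Determinant 189·4 − 25² = 131.
p = (248·4 − 25·32)/131 = 192/131; q = (189·32 − 25·248)/131 = -152/131.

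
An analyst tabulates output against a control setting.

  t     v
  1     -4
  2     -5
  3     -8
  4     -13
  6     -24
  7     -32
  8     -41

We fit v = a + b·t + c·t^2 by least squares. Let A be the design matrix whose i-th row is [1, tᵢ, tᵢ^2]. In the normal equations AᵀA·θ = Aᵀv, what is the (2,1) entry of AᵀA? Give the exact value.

31

Row 2 ↔ basis t, column 1 ↔ basis 1, so (AᵀA)_{2,1} = Σᵢ t = (1)·(1) + (2)·(1) + (3)·(1) + (4)·(1) + (6)·(1) + (7)·(1) + (8)·(1) = 31.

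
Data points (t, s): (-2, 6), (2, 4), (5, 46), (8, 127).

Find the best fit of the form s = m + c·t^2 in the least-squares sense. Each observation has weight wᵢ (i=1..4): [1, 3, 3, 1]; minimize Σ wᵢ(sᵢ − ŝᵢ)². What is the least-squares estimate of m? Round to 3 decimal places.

From the data, Σwᵢ·1 = 8, Σwᵢ·t^2 = 155, Σwᵢ·t^2·t^2 = 6035.
And Σwᵢ·s = 283, Σwᵢ·t^2·s = 11650.
So XᵀWX·[m, c]ᵀ = XᵀWs: [[8, 155]; [155, 6035]]·[m, c]ᵀ = [283, 11650]ᵀ.
Determinant 8·6035 − 155² = 24255.
m = (283·6035 − 155·11650)/24255 = -593/147; c = (8·11650 − 155·283)/24255 = 299/147.

m = -4.034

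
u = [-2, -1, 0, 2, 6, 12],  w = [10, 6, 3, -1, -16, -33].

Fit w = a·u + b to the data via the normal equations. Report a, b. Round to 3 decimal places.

From the data, Σu·u = 189, Σu = 17, Σ1 = 6.
Right-hand side: Σu·w = -520, Σw = -31.
det = 189·6 − 17² = 845.
a = ((-520)·6 − 17·(-31))/845 = -2593/845; b = (189·(-31) − 17·(-520))/845 = 2981/845.

a = -3.069, b = 3.528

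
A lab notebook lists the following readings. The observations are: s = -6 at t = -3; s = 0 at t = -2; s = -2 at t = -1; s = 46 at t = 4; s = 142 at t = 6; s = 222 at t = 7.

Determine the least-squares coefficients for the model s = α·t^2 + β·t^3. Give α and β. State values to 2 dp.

With design matrix M, MᵀM = [[4051, 25331]; [25331, 169195]] and Mᵀs = [16670, 109926]ᵀ.
Eliminating β: 169195·(row 1) − 25331·(row 2) gives 43749384·α = 169195·16670 − 25331·109926 = 35945144, so α = 4493143/5468673.
Then β = (109926 − 25331·(4493143/5468673))/169195 = 2880307/5468673.

α = 0.82, β = 0.53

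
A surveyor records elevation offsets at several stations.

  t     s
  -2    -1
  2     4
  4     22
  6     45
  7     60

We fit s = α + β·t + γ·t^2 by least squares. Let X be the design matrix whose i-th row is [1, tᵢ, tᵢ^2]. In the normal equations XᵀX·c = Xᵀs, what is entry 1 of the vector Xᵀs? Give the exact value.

130

Entry 1 ↔ basis 1, so (Xᵀs)_{1} = Σᵢ sᵢ = (1)·(-1) + (1)·(4) + (1)·(22) + (1)·(45) + (1)·(60) = 130.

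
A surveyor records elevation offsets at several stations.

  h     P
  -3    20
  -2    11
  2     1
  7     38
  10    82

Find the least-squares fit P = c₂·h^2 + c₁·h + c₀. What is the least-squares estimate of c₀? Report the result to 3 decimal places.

AᵀA·[c₂, c₁, c₀]ᵀ = AᵀP reads: 12514·c₂ + 1316·c₁ + 166·c₀ = 10290;  1316·c₂ + 166·c₁ + 14·c₀ = 1006;  166·c₂ + 14·c₁ + 5·c₀ = 152.
(Σh^2·h^2 = 12514, Σh^2·h = 1316, Σh^2 = 166, Σh·h = 166, Σh = 14, Σ1 = 5, Σh^2·P = 10290, Σh·P = 1006, ΣP = 152.)
Row-reducing yields c₂ = 213565/204267, c₁ = -71237/29181, c₀ = 171868/68089.

c₀ = 2.524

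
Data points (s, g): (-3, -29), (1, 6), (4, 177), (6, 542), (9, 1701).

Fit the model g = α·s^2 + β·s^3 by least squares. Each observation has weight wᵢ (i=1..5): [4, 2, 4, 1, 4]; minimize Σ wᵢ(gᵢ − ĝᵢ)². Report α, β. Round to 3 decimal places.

α = 2.965, β = 2.004

Compute the Gram sums: Σwᵢ·s^2·s^2 = 28890, Σwᵢ·s^2·s^3 = 247098, Σwᵢ·s^3·s^3 = 2191722.
Right-hand side: Σwᵢ·s^2·g = 580932, Σwᵢ·s^3·g = 5125644.
Δ = 28890·2191722 − 247098² = 2261426976.
α = (580932·2191722 − 247098·5125644)/2261426976 = 46562943/15704354; β = (28890·5125644 − 247098·580932)/2261426976 = 31477221/15704354.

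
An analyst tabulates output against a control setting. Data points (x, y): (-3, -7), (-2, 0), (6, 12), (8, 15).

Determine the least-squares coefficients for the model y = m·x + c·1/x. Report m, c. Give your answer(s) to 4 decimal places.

m = 2.0642, c = -5.0642

Forming MᵀM = [[113, 4]; [4, 233/576]] and Mᵀy = [213, 149/24]ᵀ gives MᵀM·[m, c]ᵀ = Mᵀy.
Eliminating c: (233/576)·(row 1) − 4·(row 2) gives (17113/576)·m = (233/576)·213 − 4·(149/24) = 3925/64, so m = 225/109.
Then c = ((149/24) − 4·(225/109))/(233/576) = -552/109.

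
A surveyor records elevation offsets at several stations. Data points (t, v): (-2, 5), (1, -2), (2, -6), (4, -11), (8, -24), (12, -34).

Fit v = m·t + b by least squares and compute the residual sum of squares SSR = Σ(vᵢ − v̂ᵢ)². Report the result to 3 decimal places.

SSR = 2.843

MᵀM·[m, b]ᵀ = Mᵀv reads: 233·m + 25·b = -668;  25·m + 6·b = -72.
(Σt·t = 233, Σt = 25, Σ1 = 6, Σt·v = -668, Σv = -72.)
Eliminating b: 6·(row 1) − 25·(row 2) gives 773·m = 6·(-668) − 25·(-72) = -2208, so m = -2208/773.
Then b = ((-72) − 25·(-2208/773))/6 = -76/773.
Residuals: -475/773, 738/773, -146/773, 405/773, -812/773, 290/773; SSR = 2198/773.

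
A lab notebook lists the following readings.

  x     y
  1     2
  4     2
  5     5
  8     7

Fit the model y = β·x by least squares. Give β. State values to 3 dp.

β = 0.858

Compute the Gram sums: Σx·x = 106.
For Aᵀy: Σx·y = 91.
Normal equations: [[106]]·[β]ᵀ = [91]ᵀ.
β = 91/106 = 0.858491.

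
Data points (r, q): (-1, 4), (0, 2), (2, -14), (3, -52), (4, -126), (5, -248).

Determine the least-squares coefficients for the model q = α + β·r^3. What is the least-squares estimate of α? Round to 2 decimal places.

α = 2.00

Compute the Gram sums: Σ1 = 6, Σr^3 = 223, Σr^3·r^3 = 20515.
For Aᵀq: Σq = -434, Σr^3·q = -40584.
Normal equations: [[6, 223]; [223, 20515]]·[α, β]ᵀ = [-434, -40584]ᵀ.
Eliminating β: 20515·(row 1) − 223·(row 2) gives 73361·α = 20515·(-434) − 223·(-40584) = 146722, so α = 2.
Then β = ((-40584) − 223·2)/20515 = -2.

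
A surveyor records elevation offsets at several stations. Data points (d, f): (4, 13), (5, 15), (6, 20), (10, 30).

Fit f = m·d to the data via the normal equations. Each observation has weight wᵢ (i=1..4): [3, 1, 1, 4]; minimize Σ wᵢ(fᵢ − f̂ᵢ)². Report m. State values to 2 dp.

m = 3.05

Compute the Gram sums: Σwᵢ·d·d = 509.
Right-hand side: Σwᵢ·d·f = 1551.
AᵀWA·[m]ᵀ = AᵀWf becomes [[509]]·[m]ᵀ = [1551]ᵀ.
Hence m = 1551 / 509 ≈ 3.04715.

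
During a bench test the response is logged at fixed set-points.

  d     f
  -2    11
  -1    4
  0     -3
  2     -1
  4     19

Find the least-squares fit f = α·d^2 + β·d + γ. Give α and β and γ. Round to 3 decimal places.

Compute the Gram sums: Σd^2·d^2 = 289, Σd^2·d = 63, Σd^2 = 25, Σd·d = 25, Σd = 3, Σ1 = 5.
Right-hand side: Σd^2·f = 348, Σd·f = 48, Σf = 30.
Row-reducing yields α = 1971/938, β = -2865/938, γ = -1254/469.

α = 2.101, β = -3.054, γ = -2.674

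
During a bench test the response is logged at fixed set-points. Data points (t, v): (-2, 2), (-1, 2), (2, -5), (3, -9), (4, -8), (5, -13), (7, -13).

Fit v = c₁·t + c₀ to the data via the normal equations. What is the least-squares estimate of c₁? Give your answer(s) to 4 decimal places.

Compute the Gram sums: Σt·t = 108, Σt = 18, Σ1 = 7.
And Σt·v = -231, Σv = -44.
Normal equations: [[108, 18]; [18, 7]]·[c₁, c₀]ᵀ = [-231, -44]ᵀ.
Determinant 108·7 − 18² = 432.
c₁ = ((-231)·7 − 18·(-44))/432 = -275/144; c₀ = (108·(-44) − 18·(-231))/432 = -11/8.

c₁ = -1.9097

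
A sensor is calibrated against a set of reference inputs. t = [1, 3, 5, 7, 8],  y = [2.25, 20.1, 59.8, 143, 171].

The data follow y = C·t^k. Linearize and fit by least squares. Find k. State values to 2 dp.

With ln yᵢ as the transformed response and ln tᵢ as the regressor:
Σln t = 6.7334, Σ(ln t)² = 11.9079, Σln y = 18.0072, Σln t·ln y = 30.2299.
Equations: 11.9079·k + 6.7334·ln C = 30.2299;  6.7334·k + 5·ln C = 18.0072.
Δ = 11.9079·5 − (6.7334)² = 14.2007; k = (30.2299·5 − 6.7334·18.0072)/14.2007 = 2.10553, ln C = (11.9079·18.0072 − 6.7334·30.2299)/14.2007 = 0.76596.

k = 2.11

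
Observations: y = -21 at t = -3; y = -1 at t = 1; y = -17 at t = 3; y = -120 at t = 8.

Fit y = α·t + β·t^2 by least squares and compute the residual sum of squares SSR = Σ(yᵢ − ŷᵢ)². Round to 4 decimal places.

SSR = 3.2316

With design matrix M, MᵀM = [[83, 513]; [513, 4259]] and Mᵀy = [-949, -8023]ᵀ.
Eliminating β: 4259·(row 1) − 513·(row 2) gives 90328·α = 4259·(-949) − 513·(-8023) = 74008, so α = 9251/11291.
Then β = ((-8023) − 513·(9251/11291))/4259 = -22384/11291.
Residuals: -7902/11291, 1842/11291, -18244/11291, 3648/11291; SSR = 36488/11291.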